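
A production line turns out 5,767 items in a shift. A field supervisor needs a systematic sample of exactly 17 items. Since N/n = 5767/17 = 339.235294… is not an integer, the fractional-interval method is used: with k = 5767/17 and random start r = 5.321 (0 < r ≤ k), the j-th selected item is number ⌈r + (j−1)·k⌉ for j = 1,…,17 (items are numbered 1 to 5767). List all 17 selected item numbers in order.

j=1: r + 0k = 5.321 → ⌈·⌉ = 6
j=2: r + 1k = 344.556294… → ⌈·⌉ = 345
j=3: r + 2k = 683.791588… → ⌈·⌉ = 684
j=4: r + 3k = 1023.026882… → ⌈·⌉ = 1024
j=5: r + 4k = 1362.262176… → ⌈·⌉ = 1363
j=6: r + 5k = 1701.497470… → ⌈·⌉ = 1702
j=7: r + 6k = 2040.732764… → ⌈·⌉ = 2041
j=8: r + 7k = 2379.968058… → ⌈·⌉ = 2380
j=9: r + 8k = 2719.203352… → ⌈·⌉ = 2720
j=10: r + 9k = 3058.438647… → ⌈·⌉ = 3059
j=11: r + 10k = 3397.673941… → ⌈·⌉ = 3398
j=12: r + 11k = 3736.909235… → ⌈·⌉ = 3737
j=13: r + 12k = 4076.144529… → ⌈·⌉ = 4077
j=14: r + 13k = 4415.379823… → ⌈·⌉ = 4416
j=15: r + 14k = 4754.615117… → ⌈·⌉ = 4755
j=16: r + 15k = 5093.850411… → ⌈·⌉ = 5094
j=17: r + 16k = 5433.085705… → ⌈·⌉ = 5434

6, 345, 684, 1024, 1363, 1702, 2041, 2380, 2720, 3059, 3398, 3737, 4077, 4416, 4755, 5094, 5434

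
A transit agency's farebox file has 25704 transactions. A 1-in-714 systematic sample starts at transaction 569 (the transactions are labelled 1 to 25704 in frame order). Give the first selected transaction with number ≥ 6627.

k = 714
Steps past start: ⌈(6627 − 569)/714⌉ = ⌈6058/714⌉ = 9
Selected transaction: 569 + 9×714 = 6995

6995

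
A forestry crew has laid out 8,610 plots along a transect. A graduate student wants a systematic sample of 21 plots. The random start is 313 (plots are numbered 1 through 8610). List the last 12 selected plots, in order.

k = N/n = 8610/21 = 410
10th selection = 313 + 9×410 = 4003
11th: 4003 + 410 = 4413
12th: 4413 + 410 = 4823
13th: 4823 + 410 = 5233
14th: 5233 + 410 = 5643
15th: 5643 + 410 = 6053
16th: 6053 + 410 = 6463
17th: 6463 + 410 = 6873
18th: 6873 + 410 = 7283
19th: 7283 + 410 = 7693
20th: 7693 + 410 = 8103
21st: 8103 + 410 = 8513

4003, 4413, 4823, 5233, 5643, 6053, 6463, 6873, 7283, 7693, 8103, 8513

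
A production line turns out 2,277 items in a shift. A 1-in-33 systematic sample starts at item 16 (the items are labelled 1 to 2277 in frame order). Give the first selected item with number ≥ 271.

280

k = 33
Steps past start: ⌈(271 − 16)/33⌉ = ⌈255/33⌉ = 8
Selected item: 16 + 8×33 = 280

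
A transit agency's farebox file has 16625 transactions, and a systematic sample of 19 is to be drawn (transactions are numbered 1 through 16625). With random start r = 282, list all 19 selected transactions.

282, 1157, 2032, 2907, 3782, 4657, 5532, 6407, 7282, 8157, 9032, 9907, 10782, 11657, 12532, 13407, 14282, 15157, 16032

k = N/n = 16625/19 = 875
transaction 1: 282
transaction 2: 282 + 875 = 1157
transaction 3: 1157 + 875 = 2032
transaction 4: 2032 + 875 = 2907
transaction 5: 2907 + 875 = 3782
transaction 6: 3782 + 875 = 4657
transaction 7: 4657 + 875 = 5532
transaction 8: 5532 + 875 = 6407
transaction 9: 6407 + 875 = 7282
transaction 10: 7282 + 875 = 8157
transaction 11: 8157 + 875 = 9032
transaction 12: 9032 + 875 = 9907
transaction 13: 9907 + 875 = 10782
transaction 14: 10782 + 875 = 11657
transaction 15: 11657 + 875 = 12532
transaction 16: 12532 + 875 = 13407
transaction 17: 13407 + 875 = 14282
transaction 18: 14282 + 875 = 15157
transaction 19: 15157 + 875 = 16032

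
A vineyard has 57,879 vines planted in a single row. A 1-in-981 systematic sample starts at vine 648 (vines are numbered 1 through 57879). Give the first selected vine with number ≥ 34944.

34983

k = 981
Steps past start: ⌈(34944 − 648)/981⌉ = ⌈34296/981⌉ = 35
Selected vine: 648 + 35×981 = 34983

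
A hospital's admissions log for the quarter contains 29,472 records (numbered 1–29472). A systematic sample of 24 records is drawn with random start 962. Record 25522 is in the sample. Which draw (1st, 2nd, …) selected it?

21

k = 29472/24 = 1228
position = (25522 − 962)/1228 + 1 = 24560/1228 + 1 = 20 + 1 = 21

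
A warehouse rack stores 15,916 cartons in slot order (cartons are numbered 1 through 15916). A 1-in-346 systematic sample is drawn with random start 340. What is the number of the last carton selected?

15910

k = 346
46th selection = r + (46−1)·k = 340 + 45×346 = 340 + 15570 = 15910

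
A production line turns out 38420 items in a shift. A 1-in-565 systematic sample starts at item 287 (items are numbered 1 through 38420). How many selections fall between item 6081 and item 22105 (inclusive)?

28

k = 565
First selection ≥ 6081: 287 + ⌈(6081−287)/565⌉·565 = 287 + 11×565 = 6502
Last selection ≤ 22105: 287 + ⌊(22105−287)/565⌋·565 = 287 + 38×565 = 21757
Count = 38 − 11 + 1 = 28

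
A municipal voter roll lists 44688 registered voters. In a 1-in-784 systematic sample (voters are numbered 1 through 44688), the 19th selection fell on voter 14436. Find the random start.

324

k = 784
r = 14436 − (19−1)×784 = 14436 − 14112 = 324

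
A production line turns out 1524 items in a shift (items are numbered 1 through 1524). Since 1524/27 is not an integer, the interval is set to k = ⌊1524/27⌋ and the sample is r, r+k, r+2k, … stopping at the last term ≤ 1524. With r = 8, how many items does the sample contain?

28

k = ⌊1524/27⌋ = 56
Achieved size = ⌊(1524 − 8)/56⌋ + 1 = ⌊1516/56⌋ + 1 = 27 + 1 = 28
(last selection: 8 + 27×56 = 1520 ≤ 1524; next would be 1576 > 1524)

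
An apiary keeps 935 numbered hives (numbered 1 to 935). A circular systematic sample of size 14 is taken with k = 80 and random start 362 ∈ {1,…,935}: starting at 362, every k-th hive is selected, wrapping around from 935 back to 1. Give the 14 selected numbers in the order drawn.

Selection 1: 362
Selection 2: 362 + 80 = 442
Selection 3: 442 + 80 = 522
Selection 4: 522 + 80 = 602
Selection 5: 602 + 80 = 682
Selection 6: 682 + 80 = 762
Selection 7: 762 + 80 = 842
Selection 8: 842 + 80 = 922
Selection 9: 922 + 80 = 1002 → 1002 − 935 = 67
Selection 10: 67 + 80 = 147
Selection 11: 147 + 80 = 227
Selection 12: 227 + 80 = 307
Selection 13: 307 + 80 = 387
Selection 14: 387 + 80 = 467

362, 442, 522, 602, 682, 762, 842, 922, 67, 147, 227, 307, 387, 467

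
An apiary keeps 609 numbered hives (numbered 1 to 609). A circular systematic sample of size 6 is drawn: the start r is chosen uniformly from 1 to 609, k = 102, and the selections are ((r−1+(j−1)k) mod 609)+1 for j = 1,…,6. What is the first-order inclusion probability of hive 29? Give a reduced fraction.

2/203

For each position j, as r ranges over 1…609 the j-th selection hits every hive exactly once, so hive 29 is selected for exactly 6 of the 609 starts.
Inclusion probability = 6/609 = 2/203.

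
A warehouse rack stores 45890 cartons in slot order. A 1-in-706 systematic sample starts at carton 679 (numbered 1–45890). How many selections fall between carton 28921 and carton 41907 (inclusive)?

k = 706
First selection ≥ 28921: 679 + ⌈(28921−679)/706⌉·706 = 679 + 41×706 = 29625
Last selection ≤ 41907: 679 + ⌊(41907−679)/706⌋·706 = 679 + 58×706 = 41627
Count = 58 − 41 + 1 = 18

18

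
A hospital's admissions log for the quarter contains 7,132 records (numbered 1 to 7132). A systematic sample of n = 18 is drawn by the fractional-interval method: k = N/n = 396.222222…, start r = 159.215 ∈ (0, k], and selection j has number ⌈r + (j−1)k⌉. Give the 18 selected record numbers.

j=1: r + 0k = 159.215 → ⌈·⌉ = 160
j=2: r + 1k = 555.437222… → ⌈·⌉ = 556
j=3: r + 2k = 951.659444… → ⌈·⌉ = 952
j=4: r + 3k = 1347.881666… → ⌈·⌉ = 1348
j=5: r + 4k = 1744.103888… → ⌈·⌉ = 1745
j=6: r + 5k = 2140.326111… → ⌈·⌉ = 2141
j=7: r + 6k = 2536.548333… → ⌈·⌉ = 2537
j=8: r + 7k = 2932.770555… → ⌈·⌉ = 2933
j=9: r + 8k = 3328.992777… → ⌈·⌉ = 3329
j=10: r + 9k = 3725.215 → ⌈·⌉ = 3726
j=11: r + 10k = 4121.437222… → ⌈·⌉ = 4122
j=12: r + 11k = 4517.659444… → ⌈·⌉ = 4518
j=13: r + 12k = 4913.881666… → ⌈·⌉ = 4914
j=14: r + 13k = 5310.103888… → ⌈·⌉ = 5311
j=15: r + 14k = 5706.326111… → ⌈·⌉ = 5707
j=16: r + 15k = 6102.548333… → ⌈·⌉ = 6103
j=17: r + 16k = 6498.770555… → ⌈·⌉ = 6499
j=18: r + 17k = 6894.992777… → ⌈·⌉ = 6895

160, 556, 952, 1348, 1745, 2141, 2537, 2933, 3329, 3726, 4122, 4518, 4914, 5311, 5707, 6103, 6499, 6895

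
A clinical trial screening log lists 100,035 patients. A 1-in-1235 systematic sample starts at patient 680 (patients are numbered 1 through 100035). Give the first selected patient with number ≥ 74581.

k = 1235
Steps past start: ⌈(74581 − 680)/1235⌉ = ⌈73901/1235⌉ = 60
Selected patient: 680 + 60×1235 = 74780

74780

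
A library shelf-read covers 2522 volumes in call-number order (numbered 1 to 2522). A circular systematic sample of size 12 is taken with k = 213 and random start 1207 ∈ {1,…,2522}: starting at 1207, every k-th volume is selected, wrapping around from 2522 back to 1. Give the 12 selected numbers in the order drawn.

Selection 1: 1207
Selection 2: 1207 + 213 = 1420
Selection 3: 1420 + 213 = 1633
Selection 4: 1633 + 213 = 1846
Selection 5: 1846 + 213 = 2059
Selection 6: 2059 + 213 = 2272
Selection 7: 2272 + 213 = 2485
Selection 8: 2485 + 213 = 2698 → 2698 − 2522 = 176
Selection 9: 176 + 213 = 389
Selection 10: 389 + 213 = 602
Selection 11: 602 + 213 = 815
Selection 12: 815 + 213 = 1028

1207, 1420, 1633, 1846, 2059, 2272, 2485, 176, 389, 602, 815, 1028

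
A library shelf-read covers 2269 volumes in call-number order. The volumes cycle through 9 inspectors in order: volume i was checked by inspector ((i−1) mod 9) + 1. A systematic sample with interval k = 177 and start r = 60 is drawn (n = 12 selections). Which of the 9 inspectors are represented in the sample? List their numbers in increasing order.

3, 6, 9

Consecutive selections differ by k = 177, so their inspector numbers differ by 177 mod 9 = 6.
gcd(177, 9) = 3, so the sample visits 9/3 = 3 distinct residues mod 9.
Start 60 is inspector 6; the inspectors hit are 3, 6, 9.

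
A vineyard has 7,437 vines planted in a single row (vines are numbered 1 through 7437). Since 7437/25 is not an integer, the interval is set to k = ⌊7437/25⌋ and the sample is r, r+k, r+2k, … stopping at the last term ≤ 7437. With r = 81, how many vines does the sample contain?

k = ⌊7437/25⌋ = 297
Achieved size = ⌊(7437 − 81)/297⌋ + 1 = ⌊7356/297⌋ + 1 = 24 + 1 = 25
(last selection: 81 + 24×297 = 7209 ≤ 7437; next would be 7506 > 7437)

25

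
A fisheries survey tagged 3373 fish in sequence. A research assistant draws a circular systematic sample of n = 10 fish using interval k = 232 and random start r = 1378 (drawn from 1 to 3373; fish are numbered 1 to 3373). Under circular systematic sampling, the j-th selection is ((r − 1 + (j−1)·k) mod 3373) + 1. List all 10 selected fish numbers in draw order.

1378, 1610, 1842, 2074, 2306, 2538, 2770, 3002, 3234, 93

Selection 1: 1378
Selection 2: 1378 + 232 = 1610
Selection 3: 1610 + 232 = 1842
Selection 4: 1842 + 232 = 2074
Selection 5: 2074 + 232 = 2306
Selection 6: 2306 + 232 = 2538
Selection 7: 2538 + 232 = 2770
Selection 8: 2770 + 232 = 3002
Selection 9: 3002 + 232 = 3234
Selection 10: 3234 + 232 = 3466 → 3466 − 3373 = 93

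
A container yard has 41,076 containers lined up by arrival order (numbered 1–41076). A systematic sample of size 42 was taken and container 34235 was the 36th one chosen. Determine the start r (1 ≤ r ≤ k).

5

k = 41076/42 = 978
r = 34235 − (36−1)×978 = 34235 − 34230 = 5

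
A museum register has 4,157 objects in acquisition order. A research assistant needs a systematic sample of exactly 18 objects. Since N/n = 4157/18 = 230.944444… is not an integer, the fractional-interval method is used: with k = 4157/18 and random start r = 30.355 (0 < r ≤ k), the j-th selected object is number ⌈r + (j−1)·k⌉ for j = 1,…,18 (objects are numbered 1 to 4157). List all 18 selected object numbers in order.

31, 262, 493, 724, 955, 1186, 1417, 1647, 1878, 2109, 2340, 2571, 2802, 3033, 3264, 3495, 3726, 3957

j=1: r + 0k = 30.355 → ⌈·⌉ = 31
j=2: r + 1k = 261.299444… → ⌈·⌉ = 262
j=3: r + 2k = 492.243888… → ⌈·⌉ = 493
j=4: r + 3k = 723.188333… → ⌈·⌉ = 724
j=5: r + 4k = 954.132777… → ⌈·⌉ = 955
j=6: r + 5k = 1185.077222… → ⌈·⌉ = 1186
j=7: r + 6k = 1416.021666… → ⌈·⌉ = 1417
j=8: r + 7k = 1646.966111… → ⌈·⌉ = 1647
j=9: r + 8k = 1877.910555… → ⌈·⌉ = 1878
j=10: r + 9k = 2108.855 → ⌈·⌉ = 2109
j=11: r + 10k = 2339.799444… → ⌈·⌉ = 2340
j=12: r + 11k = 2570.743888… → ⌈·⌉ = 2571
j=13: r + 12k = 2801.688333… → ⌈·⌉ = 2802
j=14: r + 13k = 3032.632777… → ⌈·⌉ = 3033
j=15: r + 14k = 3263.577222… → ⌈·⌉ = 3264
j=16: r + 15k = 3494.521666… → ⌈·⌉ = 3495
j=17: r + 16k = 3725.466111… → ⌈·⌉ = 3726
j=18: r + 17k = 3956.410555… → ⌈·⌉ = 3957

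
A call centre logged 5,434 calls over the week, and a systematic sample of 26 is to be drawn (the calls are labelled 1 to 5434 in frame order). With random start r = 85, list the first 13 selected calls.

k = N/n = 5434/26 = 209
call 1: 85
call 2: 85 + 209 = 294
call 3: 294 + 209 = 503
call 4: 503 + 209 = 712
call 5: 712 + 209 = 921
call 6: 921 + 209 = 1130
call 7: 1130 + 209 = 1339
call 8: 1339 + 209 = 1548
call 9: 1548 + 209 = 1757
call 10: 1757 + 209 = 1966
call 11: 1966 + 209 = 2175
call 12: 2175 + 209 = 2384
call 13: 2384 + 209 = 2593

85, 294, 503, 712, 921, 1130, 1339, 1548, 1757, 1966, 2175, 2384, 2593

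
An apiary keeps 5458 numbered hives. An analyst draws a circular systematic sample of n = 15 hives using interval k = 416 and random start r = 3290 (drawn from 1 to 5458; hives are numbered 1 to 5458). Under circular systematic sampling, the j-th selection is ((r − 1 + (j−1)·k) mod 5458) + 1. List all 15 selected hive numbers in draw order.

3290, 3706, 4122, 4538, 4954, 5370, 328, 744, 1160, 1576, 1992, 2408, 2824, 3240, 3656

Selection 1: 3290
Selection 2: 3290 + 416 = 3706
Selection 3: 3706 + 416 = 4122
Selection 4: 4122 + 416 = 4538
Selection 5: 4538 + 416 = 4954
Selection 6: 4954 + 416 = 5370
Selection 7: 5370 + 416 = 5786 → 5786 − 5458 = 328
Selection 8: 328 + 416 = 744
Selection 9: 744 + 416 = 1160
Selection 10: 1160 + 416 = 1576
Selection 11: 1576 + 416 = 1992
Selection 12: 1992 + 416 = 2408
Selection 13: 2408 + 416 = 2824
Selection 14: 2824 + 416 = 3240
Selection 15: 3240 + 416 = 3656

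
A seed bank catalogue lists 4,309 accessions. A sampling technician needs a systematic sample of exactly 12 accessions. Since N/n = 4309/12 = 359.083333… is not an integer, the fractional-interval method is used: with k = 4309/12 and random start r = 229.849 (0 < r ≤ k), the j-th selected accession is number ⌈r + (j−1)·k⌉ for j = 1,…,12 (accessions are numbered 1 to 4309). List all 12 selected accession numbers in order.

j=1: r + 0k = 229.849 → ⌈·⌉ = 230
j=2: r + 1k = 588.932333… → ⌈·⌉ = 589
j=3: r + 2k = 948.015666… → ⌈·⌉ = 949
j=4: r + 3k = 1307.099 → ⌈·⌉ = 1308
j=5: r + 4k = 1666.182333… → ⌈·⌉ = 1667
j=6: r + 5k = 2025.265666… → ⌈·⌉ = 2026
j=7: r + 6k = 2384.349 → ⌈·⌉ = 2385
j=8: r + 7k = 2743.432333… → ⌈·⌉ = 2744
j=9: r + 8k = 3102.515666… → ⌈·⌉ = 3103
j=10: r + 9k = 3461.599 → ⌈·⌉ = 3462
j=11: r + 10k = 3820.682333… → ⌈·⌉ = 3821
j=12: r + 11k = 4179.765666… → ⌈·⌉ = 4180

230, 589, 949, 1308, 1667, 2026, 2385, 2744, 3103, 3462, 3821, 4180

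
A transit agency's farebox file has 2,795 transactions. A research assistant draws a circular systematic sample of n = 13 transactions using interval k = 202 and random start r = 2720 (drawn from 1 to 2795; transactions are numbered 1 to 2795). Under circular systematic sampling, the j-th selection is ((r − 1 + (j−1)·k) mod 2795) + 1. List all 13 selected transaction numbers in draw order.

Selection 1: 2720
Selection 2: 2720 + 202 = 2922 → 2922 − 2795 = 127
Selection 3: 127 + 202 = 329
Selection 4: 329 + 202 = 531
Selection 5: 531 + 202 = 733
Selection 6: 733 + 202 = 935
Selection 7: 935 + 202 = 1137
Selection 8: 1137 + 202 = 1339
Selection 9: 1339 + 202 = 1541
Selection 10: 1541 + 202 = 1743
Selection 11: 1743 + 202 = 1945
Selection 12: 1945 + 202 = 2147
Selection 13: 2147 + 202 = 2349

2720, 127, 329, 531, 733, 935, 1137, 1339, 1541, 1743, 1945, 2147, 2349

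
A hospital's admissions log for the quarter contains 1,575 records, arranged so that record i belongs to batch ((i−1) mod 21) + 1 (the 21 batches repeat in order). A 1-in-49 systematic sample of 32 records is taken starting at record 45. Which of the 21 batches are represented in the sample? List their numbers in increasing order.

Consecutive selections differ by k = 49, so their batch numbers differ by 49 mod 21 = 7.
gcd(49, 21) = 7, so the sample visits 21/7 = 3 distinct residues mod 21.
Start 45 is batch 3; the batches hit are 3, 10, 17.

3, 10, 17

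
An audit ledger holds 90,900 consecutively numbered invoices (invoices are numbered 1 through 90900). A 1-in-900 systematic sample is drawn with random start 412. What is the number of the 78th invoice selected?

69712

k = 900
78th selection = r + (78−1)·k = 412 + 77×900 = 412 + 69300 = 69712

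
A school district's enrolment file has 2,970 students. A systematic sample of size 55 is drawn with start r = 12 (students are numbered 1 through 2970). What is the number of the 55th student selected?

k = 2970/55 = 54
55th selection = r + (55−1)·k = 12 + 54×54 = 12 + 2916 = 2928

2928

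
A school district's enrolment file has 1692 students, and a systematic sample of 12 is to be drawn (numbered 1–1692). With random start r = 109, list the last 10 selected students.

k = N/n = 1692/12 = 141
3rd selection = 109 + 2×141 = 391
4th: 391 + 141 = 532
5th: 532 + 141 = 673
6th: 673 + 141 = 814
7th: 814 + 141 = 955
8th: 955 + 141 = 1096
9th: 1096 + 141 = 1237
10th: 1237 + 141 = 1378
11th: 1378 + 141 = 1519
12th: 1519 + 141 = 1660

391, 532, 673, 814, 955, 1096, 1237, 1378, 1519, 1660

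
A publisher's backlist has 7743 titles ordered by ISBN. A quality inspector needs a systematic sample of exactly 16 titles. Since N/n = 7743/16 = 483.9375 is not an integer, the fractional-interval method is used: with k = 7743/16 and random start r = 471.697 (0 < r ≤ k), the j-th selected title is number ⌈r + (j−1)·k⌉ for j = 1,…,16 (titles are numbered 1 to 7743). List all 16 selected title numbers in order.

472, 956, 1440, 1924, 2408, 2892, 3376, 3860, 4344, 4828, 5312, 5796, 6279, 6763, 7247, 7731

j=1: r + 0k = 471.697 → ⌈·⌉ = 472
j=2: r + 1k = 955.6345 → ⌈·⌉ = 956
j=3: r + 2k = 1439.572 → ⌈·⌉ = 1440
j=4: r + 3k = 1923.5095 → ⌈·⌉ = 1924
j=5: r + 4k = 2407.447 → ⌈·⌉ = 2408
j=6: r + 5k = 2891.3845 → ⌈·⌉ = 2892
j=7: r + 6k = 3375.322 → ⌈·⌉ = 3376
j=8: r + 7k = 3859.2595 → ⌈·⌉ = 3860
j=9: r + 8k = 4343.197 → ⌈·⌉ = 4344
j=10: r + 9k = 4827.1345 → ⌈·⌉ = 4828
j=11: r + 10k = 5311.072 → ⌈·⌉ = 5312
j=12: r + 11k = 5795.0095 → ⌈·⌉ = 5796
j=13: r + 12k = 6278.947 → ⌈·⌉ = 6279
j=14: r + 13k = 6762.8845 → ⌈·⌉ = 6763
j=15: r + 14k = 7246.822 → ⌈·⌉ = 7247
j=16: r + 15k = 7730.7595 → ⌈·⌉ = 7731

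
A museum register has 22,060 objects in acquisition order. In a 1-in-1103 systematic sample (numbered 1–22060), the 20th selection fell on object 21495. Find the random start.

k = 1103
r = 21495 − (20−1)×1103 = 21495 − 20957 = 538

538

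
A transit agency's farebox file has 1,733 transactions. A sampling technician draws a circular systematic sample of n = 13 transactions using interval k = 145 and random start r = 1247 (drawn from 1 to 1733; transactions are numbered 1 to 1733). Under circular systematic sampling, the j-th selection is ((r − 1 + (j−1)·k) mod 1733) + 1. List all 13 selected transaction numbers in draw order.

Selection 1: 1247
Selection 2: 1247 + 145 = 1392
Selection 3: 1392 + 145 = 1537
Selection 4: 1537 + 145 = 1682
Selection 5: 1682 + 145 = 1827 → 1827 − 1733 = 94
Selection 6: 94 + 145 = 239
Selection 7: 239 + 145 = 384
Selection 8: 384 + 145 = 529
Selection 9: 529 + 145 = 674
Selection 10: 674 + 145 = 819
Selection 11: 819 + 145 = 964
Selection 12: 964 + 145 = 1109
Selection 13: 1109 + 145 = 1254

1247, 1392, 1537, 1682, 94, 239, 384, 529, 674, 819, 964, 1109, 1254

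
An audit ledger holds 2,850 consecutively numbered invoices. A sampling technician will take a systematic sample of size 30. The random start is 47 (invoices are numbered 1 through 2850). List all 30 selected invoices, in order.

k = N/n = 2850/30 = 95
invoice 1: 47
invoice 2: 47 + 95 = 142
invoice 3: 142 + 95 = 237
invoice 4: 237 + 95 = 332
invoice 5: 332 + 95 = 427
invoice 6: 427 + 95 = 522
invoice 7: 522 + 95 = 617
invoice 8: 617 + 95 = 712
invoice 9: 712 + 95 = 807
invoice 10: 807 + 95 = 902
invoice 11: 902 + 95 = 997
invoice 12: 997 + 95 = 1092
invoice 13: 1092 + 95 = 1187
invoice 14: 1187 + 95 = 1282
invoice 15: 1282 + 95 = 1377
invoice 16: 1377 + 95 = 1472
invoice 17: 1472 + 95 = 1567
invoice 18: 1567 + 95 = 1662
invoice 19: 1662 + 95 = 1757
invoice 20: 1757 + 95 = 1852
invoice 21: 1852 + 95 = 1947
invoice 22: 1947 + 95 = 2042
invoice 23: 2042 + 95 = 2137
invoice 24: 2137 + 95 = 2232
invoice 25: 2232 + 95 = 2327
invoice 26: 2327 + 95 = 2422
invoice 27: 2422 + 95 = 2517
invoice 28: 2517 + 95 = 2612
invoice 29: 2612 + 95 = 2707
invoice 30: 2707 + 95 = 2802

47, 142, 237, 332, 427, 522, 617, 712, 807, 902, 997, 1092, 1187, 1282, 1377, 1472, 1567, 1662, 1757, 1852, 1947, 2042, 2137, 2232, 2327, 2422, 2517, 2612, 2707, 2802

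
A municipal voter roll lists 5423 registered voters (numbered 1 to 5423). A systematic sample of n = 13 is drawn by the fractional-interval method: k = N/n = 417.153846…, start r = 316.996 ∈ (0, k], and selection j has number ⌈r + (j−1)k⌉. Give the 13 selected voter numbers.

317, 735, 1152, 1569, 1986, 2403, 2820, 3238, 3655, 4072, 4489, 4906, 5323

j=1: r + 0k = 316.996 → ⌈·⌉ = 317
j=2: r + 1k = 734.149846… → ⌈·⌉ = 735
j=3: r + 2k = 1151.303692… → ⌈·⌉ = 1152
j=4: r + 3k = 1568.457538… → ⌈·⌉ = 1569
j=5: r + 4k = 1985.611384… → ⌈·⌉ = 1986
j=6: r + 5k = 2402.765230… → ⌈·⌉ = 2403
j=7: r + 6k = 2819.919076… → ⌈·⌉ = 2820
j=8: r + 7k = 3237.072923… → ⌈·⌉ = 3238
j=9: r + 8k = 3654.226769… → ⌈·⌉ = 3655
j=10: r + 9k = 4071.380615… → ⌈·⌉ = 4072
j=11: r + 10k = 4488.534461… → ⌈·⌉ = 4489
j=12: r + 11k = 4905.688307… → ⌈·⌉ = 4906
j=13: r + 12k = 5322.842153… → ⌈·⌉ = 5323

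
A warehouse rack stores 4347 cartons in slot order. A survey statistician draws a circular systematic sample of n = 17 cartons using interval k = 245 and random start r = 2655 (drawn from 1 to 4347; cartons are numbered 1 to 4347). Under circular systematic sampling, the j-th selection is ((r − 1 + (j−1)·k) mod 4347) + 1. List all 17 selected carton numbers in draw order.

Selection 1: 2655
Selection 2: 2655 + 245 = 2900
Selection 3: 2900 + 245 = 3145
Selection 4: 3145 + 245 = 3390
Selection 5: 3390 + 245 = 3635
Selection 6: 3635 + 245 = 3880
Selection 7: 3880 + 245 = 4125
Selection 8: 4125 + 245 = 4370 → 4370 − 4347 = 23
Selection 9: 23 + 245 = 268
Selection 10: 268 + 245 = 513
Selection 11: 513 + 245 = 758
Selection 12: 758 + 245 = 1003
Selection 13: 1003 + 245 = 1248
Selection 14: 1248 + 245 = 1493
Selection 15: 1493 + 245 = 1738
Selection 16: 1738 + 245 = 1983
Selection 17: 1983 + 245 = 2228

2655, 2900, 3145, 3390, 3635, 3880, 4125, 23, 268, 513, 758, 1003, 1248, 1493, 1738, 1983, 2228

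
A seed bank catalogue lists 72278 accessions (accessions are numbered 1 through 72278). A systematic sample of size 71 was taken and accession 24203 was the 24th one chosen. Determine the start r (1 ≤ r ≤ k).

789

k = 72278/71 = 1018
r = 24203 − (24−1)×1018 = 24203 − 23414 = 789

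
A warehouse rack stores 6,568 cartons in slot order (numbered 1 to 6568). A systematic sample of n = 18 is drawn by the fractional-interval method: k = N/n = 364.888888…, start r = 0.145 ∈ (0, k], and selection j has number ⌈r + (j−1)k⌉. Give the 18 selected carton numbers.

1, 366, 730, 1095, 1460, 1825, 2190, 2555, 2920, 3285, 3650, 4014, 4379, 4744, 5109, 5474, 5839, 6204

j=1: r + 0k = 0.145 → ⌈·⌉ = 1
j=2: r + 1k = 365.033888… → ⌈·⌉ = 366
j=3: r + 2k = 729.922777… → ⌈·⌉ = 730
j=4: r + 3k = 1094.811666… → ⌈·⌉ = 1095
j=5: r + 4k = 1459.700555… → ⌈·⌉ = 1460
j=6: r + 5k = 1824.589444… → ⌈·⌉ = 1825
j=7: r + 6k = 2189.478333… → ⌈·⌉ = 2190
j=8: r + 7k = 2554.367222… → ⌈·⌉ = 2555
j=9: r + 8k = 2919.256111… → ⌈·⌉ = 2920
j=10: r + 9k = 3284.145 → ⌈·⌉ = 3285
j=11: r + 10k = 3649.033888… → ⌈·⌉ = 3650
j=12: r + 11k = 4013.922777… → ⌈·⌉ = 4014
j=13: r + 12k = 4378.811666… → ⌈·⌉ = 4379
j=14: r + 13k = 4743.700555… → ⌈·⌉ = 4744
j=15: r + 14k = 5108.589444… → ⌈·⌉ = 5109
j=16: r + 15k = 5473.478333… → ⌈·⌉ = 5474
j=17: r + 16k = 5838.367222… → ⌈·⌉ = 5839
j=18: r + 17k = 6203.256111… → ⌈·⌉ = 6204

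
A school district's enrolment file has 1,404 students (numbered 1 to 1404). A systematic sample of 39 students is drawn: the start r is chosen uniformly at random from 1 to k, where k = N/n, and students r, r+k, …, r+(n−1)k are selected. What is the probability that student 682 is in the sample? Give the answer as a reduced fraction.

1/36

k = 1404/39 = 36.
Student 682 is selected iff r ≡ 682 (mod 36); exactly one such r in {1,…,36}.
Inclusion probability = 1/36.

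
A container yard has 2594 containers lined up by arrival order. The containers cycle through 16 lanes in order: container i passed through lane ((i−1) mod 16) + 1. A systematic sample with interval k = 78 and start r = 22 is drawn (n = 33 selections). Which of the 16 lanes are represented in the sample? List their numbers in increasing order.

Consecutive selections differ by k = 78, so their lane numbers differ by 78 mod 16 = 14.
gcd(78, 16) = 2, so the sample visits 16/2 = 8 distinct residues mod 16.
Start 22 is lane 6; the lanes hit are 2, 4, 6, 8, 10, 12, 14, 16.

2, 4, 6, 8, 10, 12, 14, 16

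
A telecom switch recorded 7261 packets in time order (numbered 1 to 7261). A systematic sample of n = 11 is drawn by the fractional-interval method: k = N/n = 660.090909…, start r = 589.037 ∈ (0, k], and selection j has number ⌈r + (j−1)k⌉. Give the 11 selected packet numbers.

590, 1250, 1910, 2570, 3230, 3890, 4550, 5210, 5870, 6530, 7190

j=1: r + 0k = 589.037 → ⌈·⌉ = 590
j=2: r + 1k = 1249.127909… → ⌈·⌉ = 1250
j=3: r + 2k = 1909.218818… → ⌈·⌉ = 1910
j=4: r + 3k = 2569.309727… → ⌈·⌉ = 2570
j=5: r + 4k = 3229.400636… → ⌈·⌉ = 3230
j=6: r + 5k = 3889.491545… → ⌈·⌉ = 3890
j=7: r + 6k = 4549.582454… → ⌈·⌉ = 4550
j=8: r + 7k = 5209.673363… → ⌈·⌉ = 5210
j=9: r + 8k = 5869.764272… → ⌈·⌉ = 5870
j=10: r + 9k = 6529.855181… → ⌈·⌉ = 6530
j=11: r + 10k = 7189.946090… → ⌈·⌉ = 7190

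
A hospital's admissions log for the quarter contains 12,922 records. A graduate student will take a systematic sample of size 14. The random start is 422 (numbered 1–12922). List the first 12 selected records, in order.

422, 1345, 2268, 3191, 4114, 5037, 5960, 6883, 7806, 8729, 9652, 10575

k = N/n = 12922/14 = 923
record 1: 422
record 2: 422 + 923 = 1345
record 3: 1345 + 923 = 2268
record 4: 2268 + 923 = 3191
record 5: 3191 + 923 = 4114
record 6: 4114 + 923 = 5037
record 7: 5037 + 923 = 5960
record 8: 5960 + 923 = 6883
record 9: 6883 + 923 = 7806
record 10: 7806 + 923 = 8729
record 11: 8729 + 923 = 9652
record 12: 9652 + 923 = 10575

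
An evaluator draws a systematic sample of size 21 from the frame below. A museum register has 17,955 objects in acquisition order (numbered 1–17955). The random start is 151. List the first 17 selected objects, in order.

151, 1006, 1861, 2716, 3571, 4426, 5281, 6136, 6991, 7846, 8701, 9556, 10411, 11266, 12121, 12976, 13831

k = N/n = 17955/21 = 855
object 1: 151
object 2: 151 + 855 = 1006
object 3: 1006 + 855 = 1861
object 4: 1861 + 855 = 2716
object 5: 2716 + 855 = 3571
object 6: 3571 + 855 = 4426
object 7: 4426 + 855 = 5281
object 8: 5281 + 855 = 6136
object 9: 6136 + 855 = 6991
object 10: 6991 + 855 = 7846
object 11: 7846 + 855 = 8701
object 12: 8701 + 855 = 9556
object 13: 9556 + 855 = 10411
object 14: 10411 + 855 = 11266
object 15: 11266 + 855 = 12121
object 16: 12121 + 855 = 12976
object 17: 12976 + 855 = 13831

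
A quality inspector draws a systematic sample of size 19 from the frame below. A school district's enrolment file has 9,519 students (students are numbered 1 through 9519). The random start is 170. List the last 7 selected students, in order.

6182, 6683, 7184, 7685, 8186, 8687, 9188

k = N/n = 9519/19 = 501
13th selection = 170 + 12×501 = 6182
14th: 6182 + 501 = 6683
15th: 6683 + 501 = 7184
16th: 7184 + 501 = 7685
17th: 7685 + 501 = 8186
18th: 8186 + 501 = 8687
19th: 8687 + 501 = 9188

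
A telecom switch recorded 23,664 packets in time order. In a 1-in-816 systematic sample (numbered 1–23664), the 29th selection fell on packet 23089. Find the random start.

241

k = 816
r = 23089 − (29−1)×816 = 23089 − 22848 = 241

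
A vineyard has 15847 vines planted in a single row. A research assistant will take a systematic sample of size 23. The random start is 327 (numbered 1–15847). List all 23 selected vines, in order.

327, 1016, 1705, 2394, 3083, 3772, 4461, 5150, 5839, 6528, 7217, 7906, 8595, 9284, 9973, 10662, 11351, 12040, 12729, 13418, 14107, 14796, 15485

k = N/n = 15847/23 = 689
vine 1: 327
vine 2: 327 + 689 = 1016
vine 3: 1016 + 689 = 1705
vine 4: 1705 + 689 = 2394
vine 5: 2394 + 689 = 3083
vine 6: 3083 + 689 = 3772
vine 7: 3772 + 689 = 4461
vine 8: 4461 + 689 = 5150
vine 9: 5150 + 689 = 5839
vine 10: 5839 + 689 = 6528
vine 11: 6528 + 689 = 7217
vine 12: 7217 + 689 = 7906
vine 13: 7906 + 689 = 8595
vine 14: 8595 + 689 = 9284
vine 15: 9284 + 689 = 9973
vine 16: 9973 + 689 = 10662
vine 17: 10662 + 689 = 11351
vine 18: 11351 + 689 = 12040
vine 19: 12040 + 689 = 12729
vine 20: 12729 + 689 = 13418
vine 21: 13418 + 689 = 14107
vine 22: 14107 + 689 = 14796
vine 23: 14796 + 689 = 15485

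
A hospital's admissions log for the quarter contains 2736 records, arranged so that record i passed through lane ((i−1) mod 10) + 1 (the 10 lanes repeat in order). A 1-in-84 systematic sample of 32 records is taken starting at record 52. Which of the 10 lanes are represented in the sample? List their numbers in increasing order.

Consecutive selections differ by k = 84, so their lane numbers differ by 84 mod 10 = 4.
gcd(84, 10) = 2, so the sample visits 10/2 = 5 distinct residues mod 10.
Start 52 is lane 2; the lanes hit are 2, 4, 6, 8, 10.

2, 4, 6, 8, 10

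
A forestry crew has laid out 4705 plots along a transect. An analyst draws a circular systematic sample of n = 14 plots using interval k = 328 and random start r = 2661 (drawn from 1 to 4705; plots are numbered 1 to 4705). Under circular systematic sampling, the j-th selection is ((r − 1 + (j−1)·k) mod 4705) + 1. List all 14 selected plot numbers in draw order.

Selection 1: 2661
Selection 2: 2661 + 328 = 2989
Selection 3: 2989 + 328 = 3317
Selection 4: 3317 + 328 = 3645
Selection 5: 3645 + 328 = 3973
Selection 6: 3973 + 328 = 4301
Selection 7: 4301 + 328 = 4629
Selection 8: 4629 + 328 = 4957 → 4957 − 4705 = 252
Selection 9: 252 + 328 = 580
Selection 10: 580 + 328 = 908
Selection 11: 908 + 328 = 1236
Selection 12: 1236 + 328 = 1564
Selection 13: 1564 + 328 = 1892
Selection 14: 1892 + 328 = 2220

2661, 2989, 3317, 3645, 3973, 4301, 4629, 252, 580, 908, 1236, 1564, 1892, 2220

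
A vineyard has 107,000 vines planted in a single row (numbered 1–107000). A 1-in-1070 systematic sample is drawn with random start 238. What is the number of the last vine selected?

k = 1070
100th selection = r + (100−1)·k = 238 + 99×1070 = 238 + 105930 = 106168

106168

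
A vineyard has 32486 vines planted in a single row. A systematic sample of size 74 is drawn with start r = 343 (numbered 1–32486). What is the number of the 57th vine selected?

k = 32486/74 = 439
57th selection = r + (57−1)·k = 343 + 56×439 = 343 + 24584 = 24927

24927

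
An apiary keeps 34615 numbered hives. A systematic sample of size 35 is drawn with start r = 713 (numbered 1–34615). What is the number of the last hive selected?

34339

k = 34615/35 = 989
35th selection = r + (35−1)·k = 713 + 34×989 = 713 + 33626 = 34339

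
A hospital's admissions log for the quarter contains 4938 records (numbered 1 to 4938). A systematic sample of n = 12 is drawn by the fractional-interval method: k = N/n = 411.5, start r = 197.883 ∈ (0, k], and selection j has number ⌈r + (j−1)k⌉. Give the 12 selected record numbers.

j=1: r + 0k = 197.883 → ⌈·⌉ = 198
j=2: r + 1k = 609.383 → ⌈·⌉ = 610
j=3: r + 2k = 1020.883 → ⌈·⌉ = 1021
j=4: r + 3k = 1432.383 → ⌈·⌉ = 1433
j=5: r + 4k = 1843.883 → ⌈·⌉ = 1844
j=6: r + 5k = 2255.383 → ⌈·⌉ = 2256
j=7: r + 6k = 2666.883 → ⌈·⌉ = 2667
j=8: r + 7k = 3078.383 → ⌈·⌉ = 3079
j=9: r + 8k = 3489.883 → ⌈·⌉ = 3490
j=10: r + 9k = 3901.383 → ⌈·⌉ = 3902
j=11: r + 10k = 4312.883 → ⌈·⌉ = 4313
j=12: r + 11k = 4724.383 → ⌈·⌉ = 4725

198, 610, 1021, 1433, 1844, 2256, 2667, 3079, 3490, 3902, 4313, 4725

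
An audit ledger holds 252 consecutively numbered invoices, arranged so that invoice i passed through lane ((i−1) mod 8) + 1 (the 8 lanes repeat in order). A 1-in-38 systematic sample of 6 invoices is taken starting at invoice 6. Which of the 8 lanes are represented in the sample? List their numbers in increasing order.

Consecutive selections differ by k = 38, so their lane numbers differ by 38 mod 8 = 6.
gcd(38, 8) = 2, so the sample visits 8/2 = 4 distinct residues mod 8.
Start 6 is lane 6; the lanes hit are 2, 4, 6, 8.

2, 4, 6, 8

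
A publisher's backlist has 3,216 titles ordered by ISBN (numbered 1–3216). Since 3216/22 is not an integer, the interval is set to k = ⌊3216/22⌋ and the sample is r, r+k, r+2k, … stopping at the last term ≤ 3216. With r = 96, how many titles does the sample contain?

k = ⌊3216/22⌋ = 146
Achieved size = ⌊(3216 − 96)/146⌋ + 1 = ⌊3120/146⌋ + 1 = 21 + 1 = 22
(last selection: 96 + 21×146 = 3162 ≤ 3216; next would be 3308 > 3216)

22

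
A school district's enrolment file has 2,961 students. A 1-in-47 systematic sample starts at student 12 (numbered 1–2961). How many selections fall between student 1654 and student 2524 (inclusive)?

19

k = 47
First selection ≥ 1654: 12 + ⌈(1654−12)/47⌉·47 = 12 + 35×47 = 1657
Last selection ≤ 2524: 12 + ⌊(2524−12)/47⌋·47 = 12 + 53×47 = 2503
Count = 53 − 35 + 1 = 19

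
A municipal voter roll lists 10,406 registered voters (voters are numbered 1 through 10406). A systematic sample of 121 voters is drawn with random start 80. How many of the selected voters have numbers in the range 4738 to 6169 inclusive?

16

k = 10406/121 = 86
First selection ≥ 4738: 80 + ⌈(4738−80)/86⌉·86 = 80 + 55×86 = 4810
Last selection ≤ 6169: 80 + ⌊(6169−80)/86⌋·86 = 80 + 70×86 = 6100
Count = 70 − 55 + 1 = 16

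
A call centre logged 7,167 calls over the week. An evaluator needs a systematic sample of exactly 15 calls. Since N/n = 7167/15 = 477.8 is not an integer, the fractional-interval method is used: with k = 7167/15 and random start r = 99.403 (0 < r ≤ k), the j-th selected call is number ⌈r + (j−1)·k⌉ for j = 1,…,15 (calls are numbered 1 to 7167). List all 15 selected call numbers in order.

j=1: r + 0k = 99.403 → ⌈·⌉ = 100
j=2: r + 1k = 577.203 → ⌈·⌉ = 578
j=3: r + 2k = 1055.003 → ⌈·⌉ = 1056
j=4: r + 3k = 1532.803 → ⌈·⌉ = 1533
j=5: r + 4k = 2010.603 → ⌈·⌉ = 2011
j=6: r + 5k = 2488.403 → ⌈·⌉ = 2489
j=7: r + 6k = 2966.203 → ⌈·⌉ = 2967
j=8: r + 7k = 3444.003 → ⌈·⌉ = 3445
j=9: r + 8k = 3921.803 → ⌈·⌉ = 3922
j=10: r + 9k = 4399.603 → ⌈·⌉ = 4400
j=11: r + 10k = 4877.403 → ⌈·⌉ = 4878
j=12: r + 11k = 5355.203 → ⌈·⌉ = 5356
j=13: r + 12k = 5833.003 → ⌈·⌉ = 5834
j=14: r + 13k = 6310.803 → ⌈·⌉ = 6311
j=15: r + 14k = 6788.603 → ⌈·⌉ = 6789

100, 578, 1056, 1533, 2011, 2489, 2967, 3445, 3922, 4400, 4878, 5356, 5834, 6311, 6789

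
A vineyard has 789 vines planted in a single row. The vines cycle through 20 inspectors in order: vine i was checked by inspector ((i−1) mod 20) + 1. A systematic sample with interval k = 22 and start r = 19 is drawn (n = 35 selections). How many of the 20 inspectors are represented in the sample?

10

Consecutive selections differ by k = 22, so their inspector numbers differ by 22 mod 20 = 2.
gcd(22, 20) = 2, so the sample visits 20/2 = 10 distinct residues mod 20.
Start 19 is inspector 19; the inspectors hit are 1, 3, 5, 7, 9, 11, 13, 15, 17, 19.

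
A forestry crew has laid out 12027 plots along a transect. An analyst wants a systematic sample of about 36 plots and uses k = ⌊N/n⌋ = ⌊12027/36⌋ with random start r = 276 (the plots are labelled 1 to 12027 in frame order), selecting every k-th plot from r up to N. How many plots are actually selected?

k = ⌊12027/36⌋ = 334
Achieved size = ⌊(12027 − 276)/334⌋ + 1 = ⌊11751/334⌋ + 1 = 35 + 1 = 36
(last selection: 276 + 35×334 = 11966 ≤ 12027; next would be 12300 > 12027)

36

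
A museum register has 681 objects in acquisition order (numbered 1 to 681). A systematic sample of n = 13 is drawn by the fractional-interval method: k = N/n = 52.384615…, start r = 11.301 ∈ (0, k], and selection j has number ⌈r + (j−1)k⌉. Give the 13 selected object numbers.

12, 64, 117, 169, 221, 274, 326, 378, 431, 483, 536, 588, 640

j=1: r + 0k = 11.301 → ⌈·⌉ = 12
j=2: r + 1k = 63.685615… → ⌈·⌉ = 64
j=3: r + 2k = 116.070230… → ⌈·⌉ = 117
j=4: r + 3k = 168.454846… → ⌈·⌉ = 169
j=5: r + 4k = 220.839461… → ⌈·⌉ = 221
j=6: r + 5k = 273.224076… → ⌈·⌉ = 274
j=7: r + 6k = 325.608692… → ⌈·⌉ = 326
j=8: r + 7k = 377.993307… → ⌈·⌉ = 378
j=9: r + 8k = 430.377923… → ⌈·⌉ = 431
j=10: r + 9k = 482.762538… → ⌈·⌉ = 483
j=11: r + 10k = 535.147153… → ⌈·⌉ = 536
j=12: r + 11k = 587.531769… → ⌈·⌉ = 588
j=13: r + 12k = 639.916384… → ⌈·⌉ = 640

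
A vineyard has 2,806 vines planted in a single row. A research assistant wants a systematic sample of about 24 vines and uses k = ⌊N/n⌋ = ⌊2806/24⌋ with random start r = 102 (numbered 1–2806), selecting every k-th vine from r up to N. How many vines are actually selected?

24

k = ⌊2806/24⌋ = 116
Achieved size = ⌊(2806 − 102)/116⌋ + 1 = ⌊2704/116⌋ + 1 = 23 + 1 = 24
(last selection: 102 + 23×116 = 2770 ≤ 2806; next would be 2886 > 2806)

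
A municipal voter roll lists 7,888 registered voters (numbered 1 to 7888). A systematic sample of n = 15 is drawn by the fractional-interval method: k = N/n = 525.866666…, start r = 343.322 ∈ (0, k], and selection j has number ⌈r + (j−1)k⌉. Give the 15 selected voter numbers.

j=1: r + 0k = 343.322 → ⌈·⌉ = 344
j=2: r + 1k = 869.188666… → ⌈·⌉ = 870
j=3: r + 2k = 1395.055333… → ⌈·⌉ = 1396
j=4: r + 3k = 1920.922 → ⌈·⌉ = 1921
j=5: r + 4k = 2446.788666… → ⌈·⌉ = 2447
j=6: r + 5k = 2972.655333… → ⌈·⌉ = 2973
j=7: r + 6k = 3498.522 → ⌈·⌉ = 3499
j=8: r + 7k = 4024.388666… → ⌈·⌉ = 4025
j=9: r + 8k = 4550.255333… → ⌈·⌉ = 4551
j=10: r + 9k = 5076.122 → ⌈·⌉ = 5077
j=11: r + 10k = 5601.988666… → ⌈·⌉ = 5602
j=12: r + 11k = 6127.855333… → ⌈·⌉ = 6128
j=13: r + 12k = 6653.722 → ⌈·⌉ = 6654
j=14: r + 13k = 7179.588666… → ⌈·⌉ = 7180
j=15: r + 14k = 7705.455333… → ⌈·⌉ = 7706

344, 870, 1396, 1921, 2447, 2973, 3499, 4025, 4551, 5077, 5602, 6128, 6654, 7180, 7706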